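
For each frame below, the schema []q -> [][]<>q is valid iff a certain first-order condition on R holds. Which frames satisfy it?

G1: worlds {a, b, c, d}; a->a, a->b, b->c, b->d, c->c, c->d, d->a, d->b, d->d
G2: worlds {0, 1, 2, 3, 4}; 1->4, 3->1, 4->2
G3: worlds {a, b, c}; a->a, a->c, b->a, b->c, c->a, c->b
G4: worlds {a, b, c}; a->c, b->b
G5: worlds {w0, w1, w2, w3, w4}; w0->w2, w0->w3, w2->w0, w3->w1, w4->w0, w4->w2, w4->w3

Frame correspondent (Sahlqvist): forall x forall z (x R^2 z -> exists w (xRw & zRw)) — i.e. a generalized confluence (Geach) condition.
G1: fails — aR²b but no w with aRw and bRw.
G2: fails — 1R²2 but no w with 1Rw and 2Rw.
G3: satisfies the condition.
G4: satisfies the condition.
G5: fails — w0R²w1 but no w with w0Rw and w1Rw.

G3, G4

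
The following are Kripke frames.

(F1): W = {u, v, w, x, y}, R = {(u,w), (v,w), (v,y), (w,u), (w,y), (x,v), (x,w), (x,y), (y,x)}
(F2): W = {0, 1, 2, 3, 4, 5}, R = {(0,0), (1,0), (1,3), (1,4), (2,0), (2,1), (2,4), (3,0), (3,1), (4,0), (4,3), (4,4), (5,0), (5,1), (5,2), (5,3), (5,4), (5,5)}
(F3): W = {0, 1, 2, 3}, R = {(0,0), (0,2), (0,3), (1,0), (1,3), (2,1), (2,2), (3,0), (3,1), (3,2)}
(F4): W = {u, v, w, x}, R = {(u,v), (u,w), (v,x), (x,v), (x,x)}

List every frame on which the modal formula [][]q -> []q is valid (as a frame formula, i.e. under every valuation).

The schema corresponds to density: forall x forall y (Rxy -> exists z (Rxz & Rzy)).
(F1): fails — Ryx but no z with Ryz and Rzx.
(F2): fails — R31 but no z with R3z and Rz1.
(F3): condition met.
(F4): fails — Ruv but no z with Ruz and Rzv.

(F3)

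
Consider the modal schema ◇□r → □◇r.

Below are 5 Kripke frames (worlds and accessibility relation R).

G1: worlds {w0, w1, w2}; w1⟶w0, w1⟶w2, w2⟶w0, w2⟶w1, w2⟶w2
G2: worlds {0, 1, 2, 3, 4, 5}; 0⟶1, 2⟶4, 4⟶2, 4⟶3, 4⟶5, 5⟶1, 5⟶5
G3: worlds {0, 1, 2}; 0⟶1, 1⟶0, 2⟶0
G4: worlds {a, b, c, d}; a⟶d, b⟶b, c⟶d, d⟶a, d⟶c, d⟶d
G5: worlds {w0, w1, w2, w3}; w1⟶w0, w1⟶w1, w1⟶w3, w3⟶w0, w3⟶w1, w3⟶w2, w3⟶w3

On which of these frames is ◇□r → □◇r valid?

G3, G4

The schema corresponds to convergence: ∀x ∀y ∀z (Rxy ∧ Rxz → ∃w (Ryw ∧ Rzw)).
G1: fails — Rw1w2 and Rw1w0 but w2 and w0 have no common successor.
G2: fails — R01 and R01 but 1 and 1 have no common successor.
G3: satisfies the condition.
G4: satisfies the condition.
G5: fails — Rw1w1 and Rw1w0 but w1 and w0 have no common successor.
Valid on: G3, G4.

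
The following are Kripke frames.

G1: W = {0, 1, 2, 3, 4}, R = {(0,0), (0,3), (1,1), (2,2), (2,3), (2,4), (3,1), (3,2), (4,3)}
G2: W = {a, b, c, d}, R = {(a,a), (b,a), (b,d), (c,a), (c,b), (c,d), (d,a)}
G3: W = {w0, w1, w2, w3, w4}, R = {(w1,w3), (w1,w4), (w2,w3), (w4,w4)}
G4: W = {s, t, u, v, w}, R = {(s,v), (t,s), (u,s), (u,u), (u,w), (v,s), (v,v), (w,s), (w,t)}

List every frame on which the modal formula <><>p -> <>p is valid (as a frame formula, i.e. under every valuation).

G2, G3

The schema corresponds to transitivity: forall x forall y forall z (Rxy & Ryz -> Rxz).
G1: fails — R32 and R23 but not R33.
G2: holds.
G3: holds.
G4: fails — Ruw and Rwt but not Rut.
Valid on: G2, G3.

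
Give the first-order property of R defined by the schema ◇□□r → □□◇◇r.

∀x ∀y ∀z ((xRy ∧ xR²z) → ∃w (yR²w ∧ zR²w))

This is a Sahlqvist (Geach-type) schema ◇^1□^2r → □^2◇^2r.
Minimal-valuation argument: fix x; take any y with xR^1y and any z with xR^2z. Set V(r) to the set of worlds R-reachable from y in exactly 2 steps. Then □^2r holds at y, so the antecedent holds at x; validity forces ◇^2r at z, giving a w with zR^2w and yR^2w.
First-order correspondent: ∀x ∀y ∀z ((xRy ∧ xR²z) → ∃w (yR²w ∧ zR²w)).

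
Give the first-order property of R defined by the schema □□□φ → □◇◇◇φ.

This is a Sahlqvist (Geach-type) schema ◇^0□^3φ → □^1◇^3φ.
First-order correspondent: ∀x ∀z (xRz → ∃w (xR³w ∧ zR³w)).

∀x ∀z (xRz → ∃w (xR³w ∧ zR³w))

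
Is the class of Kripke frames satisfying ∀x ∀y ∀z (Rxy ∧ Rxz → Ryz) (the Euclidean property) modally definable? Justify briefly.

Definable; ◇p → □◇p defines it

Yes: it is the Euclidean property, defined by the 5 schema ◇p → □◇p.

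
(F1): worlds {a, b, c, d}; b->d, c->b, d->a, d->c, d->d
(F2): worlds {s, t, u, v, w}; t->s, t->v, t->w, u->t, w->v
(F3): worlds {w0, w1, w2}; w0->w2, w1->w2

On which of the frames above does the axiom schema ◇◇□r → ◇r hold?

(F3)

Frame correspondent (Sahlqvist): ∀x ∀y (xR²y → ∃w (yRw ∧ xRw)) — i.e. a generalized confluence (Geach) condition.
(F1): fails — bR²a but no w with aRw and bRw.
(F2): fails — tR²v but no w* with vRw* and tRw*.
(F3): holds.
Valid on: (F3).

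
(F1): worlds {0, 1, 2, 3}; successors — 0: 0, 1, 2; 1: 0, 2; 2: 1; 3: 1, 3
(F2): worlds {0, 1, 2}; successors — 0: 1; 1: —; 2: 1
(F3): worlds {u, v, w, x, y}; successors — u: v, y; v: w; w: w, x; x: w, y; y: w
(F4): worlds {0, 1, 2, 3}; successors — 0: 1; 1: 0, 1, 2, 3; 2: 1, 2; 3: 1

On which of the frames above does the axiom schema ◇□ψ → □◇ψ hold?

(F3), (F4)

This is the axiom for convergence; its first-order frame correspondent is ∀x ∀y ∀z (Rxy ∧ Rxz → ∃w (Ryw ∧ Rzw)).
(F1): fails — R02 and R01 but 2 and 1 have no common successor.
(F2): fails — R01 and R01 but 1 and 1 have no common successor.
(F3): satisfies the condition.
(F4): satisfies the condition.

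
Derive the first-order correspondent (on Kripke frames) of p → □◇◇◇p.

This is a Sahlqvist (Geach-type) schema ◇^0□^0p → □^1◇^3p.
Minimal-valuation argument: fix x; take any y with xR^0y and any z with xR^1z. Set V(p) to the set of worlds R-reachable from y in exactly 0 steps. Then □^0p holds at y, so the antecedent holds at x; validity forces ◇^3p at z, giving a w with zR^3w and yR^0w.
First-order correspondent: ∀x ∀z (xRz → ∃w (x = w ∧ zR³w)).

∀x ∀z (xRz → ∃w (x = w ∧ zR³w))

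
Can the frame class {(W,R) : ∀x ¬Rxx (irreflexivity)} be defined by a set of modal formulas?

Modal frame validity is preserved under surjective bounded morphisms.
The 2-cycle (worlds w0,w1 with w0→w1→w0) is irreflexive, and the map sending every world to a single reflexive point • is a surjective bounded morphism (forth: every edge maps to (•,•); back: every world has a successor). So any modal formula valid on the 2-cycle is also valid on the reflexive point, which is not irreflexive.
So no modal formula (or set of formulas) defines exactly the irreflexive frames.

Not definable by any modal formula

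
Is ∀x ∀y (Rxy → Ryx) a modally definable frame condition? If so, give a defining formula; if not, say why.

Yes: it is symmetry, defined by the B schema r → □◇r.

Yes — defined by r → □◇r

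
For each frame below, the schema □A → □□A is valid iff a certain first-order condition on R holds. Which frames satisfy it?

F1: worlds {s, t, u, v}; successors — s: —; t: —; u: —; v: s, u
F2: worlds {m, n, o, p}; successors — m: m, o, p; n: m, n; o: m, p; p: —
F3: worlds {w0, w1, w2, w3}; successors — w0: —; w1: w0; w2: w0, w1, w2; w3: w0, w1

F1, F3

Frame correspondent (Sahlqvist): ∀x ∀y ∀z (Rxy ∧ Ryz → Rxz) — i.e. transitivity.
F1: satisfies the condition.
F2: fails — Rom and Rmo but not Roo.
F3: satisfies the condition.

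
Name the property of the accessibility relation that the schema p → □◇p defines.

symmetry

Suppose p→□◇p is valid. Take Rxy and set V(p)={x}. Then p at x, so □◇p at x, so ◇p at y, so some z with Ryz has p; z=x, i.e. Ryx.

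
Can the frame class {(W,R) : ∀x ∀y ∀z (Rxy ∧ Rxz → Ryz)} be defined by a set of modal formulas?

Yes, by ◇r → □◇r

Yes: it is the Euclidean property, defined by the 5 schema ◇r → □◇r.
Suppose ◇r→□◇r is valid. Take Rxy, Rxz and set V(r)={y}. Then ◇r at x, so □◇r at x, so ◇r at z, so some w with Rzw has r; w=y, i.e. Rzy. By symmetry of the argument, Ryz.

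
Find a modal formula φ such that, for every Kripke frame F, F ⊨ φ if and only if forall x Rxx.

□ψ → ψ

The condition is reflexivity. The T schema □ψ → ψ defines it.
Suppose □ψ→ψ is valid. At any x set V(ψ)={w : Rxw}. Then □ψ holds at x, so ψ holds at x, i.e. Rxx.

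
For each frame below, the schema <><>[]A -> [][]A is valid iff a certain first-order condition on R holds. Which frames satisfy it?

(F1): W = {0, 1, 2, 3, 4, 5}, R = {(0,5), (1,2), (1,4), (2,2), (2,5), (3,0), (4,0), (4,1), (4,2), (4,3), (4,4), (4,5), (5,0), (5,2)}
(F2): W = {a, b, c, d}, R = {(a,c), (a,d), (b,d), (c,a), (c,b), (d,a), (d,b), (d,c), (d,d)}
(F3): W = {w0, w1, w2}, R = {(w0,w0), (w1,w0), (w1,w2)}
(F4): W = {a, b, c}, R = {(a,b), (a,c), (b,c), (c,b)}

(F3)

This is the axiom for a generalized confluence (Geach) condition; its first-order frame correspondent is forall x forall y forall z ((x R^2 y & x R^2 z) -> exists w (yRw & z = w)).
(F1): fails — 0R²0, 0R²0 but no w with 0Rw and 0=w.
(F2): fails — aR²a, aR²a but no w with aRw and a=w.
(F3): condition met.
(F4): fails — aR²b, aR²b but no w with bRw and b=w.
Valid on: (F3).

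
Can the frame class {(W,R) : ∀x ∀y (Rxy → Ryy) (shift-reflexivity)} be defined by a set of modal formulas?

Definable; □(□q → q) defines it

The condition is shift-reflexivity. A defining modal formula is □(□q → q).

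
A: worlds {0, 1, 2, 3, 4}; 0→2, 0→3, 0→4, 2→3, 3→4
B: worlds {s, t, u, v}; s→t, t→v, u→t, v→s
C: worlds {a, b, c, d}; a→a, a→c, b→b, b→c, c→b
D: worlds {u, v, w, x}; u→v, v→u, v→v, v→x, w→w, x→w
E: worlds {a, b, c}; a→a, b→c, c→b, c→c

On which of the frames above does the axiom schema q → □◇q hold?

E

Frame correspondent (Sahlqvist): ∀x ∀y (Rxy → Ryx) — i.e. symmetry.
A: fails — R34 but not R43.
B: fails — Rvs but not Rsv.
C: fails — Rac but not Rca.
D: fails — Rxw but not Rwx.
E: holds.
Valid on: E.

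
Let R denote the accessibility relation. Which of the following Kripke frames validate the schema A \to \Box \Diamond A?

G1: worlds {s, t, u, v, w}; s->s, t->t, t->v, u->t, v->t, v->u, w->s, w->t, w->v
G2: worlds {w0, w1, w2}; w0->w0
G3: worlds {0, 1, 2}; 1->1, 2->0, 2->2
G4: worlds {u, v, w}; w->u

G2

This is the axiom for symmetry; its first-order frame correspondent is \forall x \forall y (Rxy \to Ryx).
G1: fails — Rwt but not Rtw.
G2: ✓.
G3: fails — R20 but not R02.
G4: fails — Rwu but not Ruw.
Valid on: G2.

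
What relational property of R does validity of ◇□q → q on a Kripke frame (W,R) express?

Symmetry

This schema is equivalent to the B axiom q → □◇q.
It corresponds to symmetry: ∀x ∀y (Rxy → Ryx).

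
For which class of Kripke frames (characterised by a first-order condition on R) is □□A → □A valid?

density

Suppose □□A→□A is valid. Take Rxy and set V(A)={w : xR²w}. Then □□A at x, so □A at x, so A at y, i.e. ∃z(Rxz∧Rzy).
The converse is a direct semantic check.
Frame condition: ∀x ∀y (Rxy → ∃z (Rxz ∧ Rzy)).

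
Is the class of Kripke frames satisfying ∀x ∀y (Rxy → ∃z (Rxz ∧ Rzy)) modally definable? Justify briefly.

This is a Sahlqvist condition; the C4 axiom □□r → □r defines it.
Suppose □□r→□r is valid. Take Rxy and set V(r)={w : xR²w}. Then □□r at x, so □r at x, so r at y, i.e. ∃z(Rxz∧Rzy).

Definable; □□r → □r defines it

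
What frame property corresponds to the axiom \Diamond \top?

◇⊤ holds at w iff w has a successor, so frame-validity of ◇⊤ is exactly seriality. Equivalently via □φ → ◇φ:
Suppose □φ→◇φ is valid. At any x set V(φ)=W. Then □φ at x, so ◇φ at x, so x has a successor.

seriality: \forall x \exists y Rxy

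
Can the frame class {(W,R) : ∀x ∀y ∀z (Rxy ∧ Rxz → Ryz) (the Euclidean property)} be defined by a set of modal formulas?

Yes — defined by ◇r → □◇r

This is a Sahlqvist condition; the 5 axiom ◇r → □◇r defines it.
Suppose ◇r→□◇r is valid. Take Rxy, Rxz and set V(r)={y}. Then ◇r at x, so □◇r at x, so ◇r at z, so some w with Rzw has r; w=y, i.e. Rzy. By symmetry of the argument, Ryz.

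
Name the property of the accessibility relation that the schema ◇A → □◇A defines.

This is the 5 axiom.
It corresponds to the Euclidean property: ∀x ∀y ∀z (Rxy ∧ Rxz → Ryz).

The Euclidean property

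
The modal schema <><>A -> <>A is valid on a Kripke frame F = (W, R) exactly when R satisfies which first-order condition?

transitivity

Replacing A by ¬A and contraposing gives the equivalent schema □A → □□A.
Suppose □A→□□A is valid. Take Rxy, Ryz and set V(A)={w : Rxw}. Then □A at x, so □□A at x, so □A at y, so A at z, i.e. Rxz.
Conversely, on a frame with transitivity the schema holds at every world under every valuation.
So the correspondent is transitivity.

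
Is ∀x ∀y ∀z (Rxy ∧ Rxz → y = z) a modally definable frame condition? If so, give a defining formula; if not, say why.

This is a Sahlqvist condition; the CD axiom ◇p → □p defines it.
Suppose ◇p→□p is valid. Take Rxy, Rxz and set V(p)={y}. Then ◇p at x, so □p at x, so p at z, i.e. z=y.

Yes — defined by ◇p → □p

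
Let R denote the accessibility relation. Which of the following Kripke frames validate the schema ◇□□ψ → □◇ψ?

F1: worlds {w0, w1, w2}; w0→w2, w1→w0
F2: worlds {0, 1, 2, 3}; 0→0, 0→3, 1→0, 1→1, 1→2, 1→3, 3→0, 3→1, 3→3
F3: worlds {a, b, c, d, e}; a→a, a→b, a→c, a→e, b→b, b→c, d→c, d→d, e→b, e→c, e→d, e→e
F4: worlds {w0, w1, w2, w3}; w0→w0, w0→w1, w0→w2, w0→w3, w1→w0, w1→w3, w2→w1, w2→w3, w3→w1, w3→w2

This is the axiom for a generalized confluence (Geach) condition; its first-order frame correspondent is ∀x ∀y ∀z ((xRy ∧ xRz) → ∃w (yR²w ∧ zRw)).
F1: fails — w0Rw2, w0Rw2 but no w with w2R²w and w2Rw.
F2: fails — 1R0, 1R2 but no w with 0R²w and 2Rw.
F3: fails — aRa, aRc but no w with aR²w and cRw.
F4: satisfies the condition.
Valid on: F4.

F4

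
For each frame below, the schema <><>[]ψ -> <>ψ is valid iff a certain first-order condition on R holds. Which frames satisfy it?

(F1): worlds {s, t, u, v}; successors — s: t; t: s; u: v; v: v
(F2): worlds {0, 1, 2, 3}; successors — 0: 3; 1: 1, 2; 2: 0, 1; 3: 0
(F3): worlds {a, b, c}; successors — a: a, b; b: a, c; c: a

(F1), (F3)

This is the axiom for a generalized confluence (Geach) condition; its first-order frame correspondent is forall x forall y (x R^2 y -> exists w (yRw & xRw)).
(F1): satisfies the condition.
(F2): fails — 1R²0 but no w with 0Rw and 1Rw.
(F3): satisfies the condition.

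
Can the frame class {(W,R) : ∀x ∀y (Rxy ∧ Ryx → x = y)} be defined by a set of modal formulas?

Not modally definable

Any modally definable frame class is closed under surjective bounded morphisms.
The 4-cycle (worlds w0,w1,w2,w3 with w0→w1→w2→w3→w0) is antisymmetric. Sending even-indexed worlds to s and odd-indexed worlds to t is a surjective bounded morphism onto the two-world frame with s↔t, which is not antisymmetric.
Hence antisymmetry is not modally definable.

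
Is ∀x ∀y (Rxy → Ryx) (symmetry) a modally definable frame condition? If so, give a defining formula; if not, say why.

Yes — defined by p → □◇p

The condition is symmetry. A defining modal formula is p → □◇p.
Suppose p→□◇p is valid. Take Rxy and set V(p)={x}. Then p at x, so □◇p at x, so ◇p at y, so some z with Ryz has p; z=x, i.e. Ryx.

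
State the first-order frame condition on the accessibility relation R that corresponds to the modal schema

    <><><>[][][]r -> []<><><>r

This is a Sahlqvist (Geach-type) schema ◇^3□^3r → □^1◇^3r.
Minimal-valuation argument: fix x; take any y with xR^3y and any z with xR^1z. Set V(r) to the set of worlds R-reachable from y in exactly 3 steps. Then □^3r holds at y, so the antecedent holds at x; validity forces ◇^3r at z, giving a w with zR^3w and yR^3w.
First-order correspondent: forall x forall y forall z ((x R^3 y & xRz) -> exists w (y R^3 w & z R^3 w)).

forall x forall y forall z ((x R^3 y & xRz) -> exists w (y R^3 w & z R^3 w))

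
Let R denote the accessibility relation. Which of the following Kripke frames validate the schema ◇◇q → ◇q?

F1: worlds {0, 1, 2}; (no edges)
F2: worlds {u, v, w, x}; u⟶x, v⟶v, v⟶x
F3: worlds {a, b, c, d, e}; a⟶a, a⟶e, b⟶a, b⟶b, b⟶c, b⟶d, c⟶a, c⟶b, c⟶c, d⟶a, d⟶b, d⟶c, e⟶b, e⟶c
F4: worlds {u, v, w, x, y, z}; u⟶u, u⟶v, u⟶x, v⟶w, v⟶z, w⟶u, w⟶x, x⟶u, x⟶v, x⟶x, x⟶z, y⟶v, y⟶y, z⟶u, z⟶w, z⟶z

Frame correspondent (Sahlqvist): ∀x ∀y ∀z (Rxy ∧ Ryz → Rxz) — i.e. transitivity.
F1: satisfies the condition.
F2: satisfies the condition.
F3: fails — Reb and Rba but not Rea.
F4: fails — Ruv and Rvz but not Ruz.

F1, F2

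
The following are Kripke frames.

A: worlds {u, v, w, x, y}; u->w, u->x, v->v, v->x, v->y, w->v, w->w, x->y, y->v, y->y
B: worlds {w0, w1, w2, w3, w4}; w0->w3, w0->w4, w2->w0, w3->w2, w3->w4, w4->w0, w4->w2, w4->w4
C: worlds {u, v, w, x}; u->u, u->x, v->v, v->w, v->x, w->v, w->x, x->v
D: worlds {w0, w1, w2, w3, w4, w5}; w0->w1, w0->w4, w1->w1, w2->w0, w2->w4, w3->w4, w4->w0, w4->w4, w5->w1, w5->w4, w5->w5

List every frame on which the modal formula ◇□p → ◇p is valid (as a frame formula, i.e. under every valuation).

This is the axiom for a generalized confluence (Geach) condition; its first-order frame correspondent is ∀x ∀y (xRy → ∃w (yRw ∧ xRw)).
A: fails — uRx but no t with xRt and uRt.
B: fails — w2Rw0 but no w with w0Rw and w2Rw.
C: fails — uRx but no t with xRt and uRt.
D: satisfies the condition.

D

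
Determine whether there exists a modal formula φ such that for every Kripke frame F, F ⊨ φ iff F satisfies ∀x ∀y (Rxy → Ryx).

This is a Sahlqvist condition; the B axiom r → □◇r defines it.
Suppose r→□◇r is valid. Take Rxy and set V(r)={x}. Then r at x, so □◇r at x, so ◇r at y, so some z with Ryz has r; z=x, i.e. Ryx.

Yes, by r → □◇r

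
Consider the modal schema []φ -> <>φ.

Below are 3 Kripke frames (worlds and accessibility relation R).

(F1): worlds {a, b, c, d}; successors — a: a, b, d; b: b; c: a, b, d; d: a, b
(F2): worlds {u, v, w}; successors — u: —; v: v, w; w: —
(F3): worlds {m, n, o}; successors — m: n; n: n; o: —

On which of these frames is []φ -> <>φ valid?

The schema corresponds to seriality: forall x exists y Rxy.
(F1): holds.
(F2): fails — world u has no successor.
(F3): fails — world o has no successor.
Valid on: (F1).

(F1)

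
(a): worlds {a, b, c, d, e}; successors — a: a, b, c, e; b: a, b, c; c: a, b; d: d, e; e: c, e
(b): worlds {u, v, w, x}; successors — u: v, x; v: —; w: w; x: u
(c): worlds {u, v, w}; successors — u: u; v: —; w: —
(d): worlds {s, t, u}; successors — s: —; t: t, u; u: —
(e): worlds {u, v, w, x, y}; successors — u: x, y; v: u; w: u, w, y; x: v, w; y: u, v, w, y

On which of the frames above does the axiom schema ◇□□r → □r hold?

(c)

Frame correspondent (Sahlqvist): ∀x ∀y ∀z ((xRy ∧ xRz) → ∃w (yR²w ∧ z = w)) — i.e. a generalized confluence (Geach) condition.
(a): fails — dRe, dRd but no w with eR²w and d=w.
(b): fails — uRv, uRv but no t with vR²t and v=t.
(c): holds.
(d): fails — tRu, tRt but no w with uR²w and t=w.
(e): fails — uRx, uRx but no t with xR²t and x=t.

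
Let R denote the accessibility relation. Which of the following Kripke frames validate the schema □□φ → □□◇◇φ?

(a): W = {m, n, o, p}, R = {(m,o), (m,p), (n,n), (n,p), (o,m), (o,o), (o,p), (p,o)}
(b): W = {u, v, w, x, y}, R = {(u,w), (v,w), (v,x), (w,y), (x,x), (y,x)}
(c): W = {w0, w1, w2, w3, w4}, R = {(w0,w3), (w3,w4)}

The schema corresponds to a generalized confluence (Geach) condition: ∀x ∀z (xR²z → ∃w (xR²w ∧ zR²w)).
(a): holds.
(b): fails — uR²y but no t with uR²t and yR²t.
(c): fails — w0R²w4 but no w with w0R²w and w4R²w.
Valid on: (a).

(a)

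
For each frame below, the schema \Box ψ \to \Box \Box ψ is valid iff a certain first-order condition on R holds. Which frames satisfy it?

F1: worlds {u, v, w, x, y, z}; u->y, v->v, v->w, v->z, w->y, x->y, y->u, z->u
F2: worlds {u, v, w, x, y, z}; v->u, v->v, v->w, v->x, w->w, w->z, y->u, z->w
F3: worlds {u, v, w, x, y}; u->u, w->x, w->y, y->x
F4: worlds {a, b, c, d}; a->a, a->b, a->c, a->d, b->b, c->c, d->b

The schema corresponds to transitivity: \forall x \forall y \forall z (Rxy \wedge Ryz \to Rxz).
F1: fails — Rvz and Rzu but not Rvu.
F2: fails — Rvw and Rwz but not Rvz.
F3: condition met.
F4: condition met.

F3, F4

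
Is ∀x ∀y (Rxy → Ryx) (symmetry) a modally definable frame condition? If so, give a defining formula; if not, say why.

Yes: it is symmetry, defined by the B schema q → □◇q.
Suppose q→□◇q is valid. Take Rxy and set V(q)={x}. Then q at x, so □◇q at x, so ◇q at y, so some z with Ryz has q; z=x, i.e. Ryx.

Yes, by q → □◇q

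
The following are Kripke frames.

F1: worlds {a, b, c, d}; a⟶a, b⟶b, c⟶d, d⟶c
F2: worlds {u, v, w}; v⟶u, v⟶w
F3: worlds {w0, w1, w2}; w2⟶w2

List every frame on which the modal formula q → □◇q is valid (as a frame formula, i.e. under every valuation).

The schema corresponds to symmetry: ∀x ∀y (Rxy → Ryx).
F1: condition met.
F2: fails — Rvu but not Ruv.
F3: condition met.
Valid on: F1, F3.

F1, F3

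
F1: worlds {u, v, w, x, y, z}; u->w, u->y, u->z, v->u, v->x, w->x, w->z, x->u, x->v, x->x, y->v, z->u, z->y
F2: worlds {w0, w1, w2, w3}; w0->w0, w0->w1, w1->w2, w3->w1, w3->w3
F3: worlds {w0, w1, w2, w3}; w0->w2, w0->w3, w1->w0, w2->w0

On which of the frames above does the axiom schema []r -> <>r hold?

The schema corresponds to seriality: forall x exists y Rxy.
F1: condition met.
F2: fails — world w2 has no successor.
F3: fails — world w3 has no successor.

F1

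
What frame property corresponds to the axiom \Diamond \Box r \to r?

Replacing r by ¬r and contraposing gives the equivalent schema r → □◇r.
Suppose r→□◇r is valid. Take Rxy and set V(r)={x}. Then r at x, so □◇r at x, so ◇r at y, so some z with Ryz has r; z=x, i.e. Ryx.

Symmetry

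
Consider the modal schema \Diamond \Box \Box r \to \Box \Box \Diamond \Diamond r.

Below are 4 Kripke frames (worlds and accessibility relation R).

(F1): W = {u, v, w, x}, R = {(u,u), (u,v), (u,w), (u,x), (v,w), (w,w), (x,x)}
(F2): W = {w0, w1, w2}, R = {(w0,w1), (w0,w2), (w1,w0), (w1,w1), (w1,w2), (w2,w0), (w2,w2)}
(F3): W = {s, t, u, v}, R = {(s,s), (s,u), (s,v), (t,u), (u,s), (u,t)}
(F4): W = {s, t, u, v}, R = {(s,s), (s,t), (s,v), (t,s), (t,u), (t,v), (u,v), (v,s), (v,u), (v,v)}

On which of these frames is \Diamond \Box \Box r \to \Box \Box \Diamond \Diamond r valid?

The schema corresponds to a generalized confluence (Geach) condition: \forall x \forall y \forall z ((xRy \wedge x R^2 z) \to \exists w (y R^2 w \wedge z R^2 w)).
(F1): fails — uRv, uR²x but no t with vR²t and xR²t.
(F2): satisfies the condition.
(F3): fails — sRs, sR²v but no w with sR²w and vR²w.
(F4): satisfies the condition.
Valid on: (F2), (F4).

(F2), (F4)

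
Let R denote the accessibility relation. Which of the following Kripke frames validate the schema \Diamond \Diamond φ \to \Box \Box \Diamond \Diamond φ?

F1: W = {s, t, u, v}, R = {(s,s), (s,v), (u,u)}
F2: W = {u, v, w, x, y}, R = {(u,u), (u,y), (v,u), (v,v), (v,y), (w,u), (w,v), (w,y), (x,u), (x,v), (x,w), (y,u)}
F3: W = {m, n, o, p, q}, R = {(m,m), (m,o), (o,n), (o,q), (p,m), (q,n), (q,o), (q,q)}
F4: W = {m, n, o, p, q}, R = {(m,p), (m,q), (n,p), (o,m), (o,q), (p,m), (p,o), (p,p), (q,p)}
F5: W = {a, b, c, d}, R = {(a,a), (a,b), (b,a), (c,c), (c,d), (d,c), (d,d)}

Frame correspondent (Sahlqvist): \forall x \forall y \forall z ((x R^2 y \wedge x R^2 z) \to \exists w (y = w \wedge z R^2 w)) — i.e. a generalized confluence (Geach) condition.
F1: fails — sR²s, sR²v but no w with s=w and vR²w.
F2: fails — vR²v, vR²u but no t with v=t and uR²t.
F3: fails — mR²m, mR²n but no w with m=w and nR²w.
F4: fails — mR²m, mR²o but no w with m=w and oR²w.
F5: condition met.

F5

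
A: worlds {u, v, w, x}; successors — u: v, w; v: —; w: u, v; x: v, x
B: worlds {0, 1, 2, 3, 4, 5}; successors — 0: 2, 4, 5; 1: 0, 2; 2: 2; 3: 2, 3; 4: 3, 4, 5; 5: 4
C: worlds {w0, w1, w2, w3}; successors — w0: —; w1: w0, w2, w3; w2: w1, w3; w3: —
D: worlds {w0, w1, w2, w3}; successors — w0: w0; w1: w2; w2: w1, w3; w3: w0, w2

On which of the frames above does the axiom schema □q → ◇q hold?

B, D

The schema corresponds to seriality: ∀x ∃y Rxy.
A: fails — world v has no successor.
B: holds.
C: fails — world w0 has no successor.
D: holds.
Valid on: B, D.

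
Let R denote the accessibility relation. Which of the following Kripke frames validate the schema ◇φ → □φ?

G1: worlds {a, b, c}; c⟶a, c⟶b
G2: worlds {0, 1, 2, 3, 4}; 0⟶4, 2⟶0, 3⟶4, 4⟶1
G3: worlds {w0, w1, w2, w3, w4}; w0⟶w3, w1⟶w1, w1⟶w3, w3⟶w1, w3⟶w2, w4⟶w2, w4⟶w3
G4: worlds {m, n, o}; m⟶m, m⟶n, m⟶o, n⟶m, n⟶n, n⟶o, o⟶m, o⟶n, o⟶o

The schema corresponds to partial functionality: ∀x ∀y ∀z (Rxy ∧ Rxz → y = z).
G1: fails — c sees both a and b.
G2: satisfies the condition.
G3: fails — w1 sees both w1 and w3.
G4: fails — m sees both m and n.

G2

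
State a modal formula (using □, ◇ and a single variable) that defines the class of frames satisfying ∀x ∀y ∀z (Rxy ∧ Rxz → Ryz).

◇r → □◇r

The condition is the Euclidean property. The 5 schema ◇r → □◇r defines it.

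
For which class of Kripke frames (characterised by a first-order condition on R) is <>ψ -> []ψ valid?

This schema is the CD axiom.
It corresponds to partial functionality: forall x forall y forall z (Rxy & Rxz -> y = z).

partial functionality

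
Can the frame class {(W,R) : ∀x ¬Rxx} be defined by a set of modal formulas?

Not definable by any modal formula

Any modally definable frame class is closed under surjective bounded morphisms.
The 3-cycle (worlds a,b,c with a→b→c→a) is irreflexive, and the map sending every world to a single reflexive point • is a surjective bounded morphism (forth: every edge maps to (•,•); back: every world has a successor). So any modal formula valid on the 3-cycle is also valid on the reflexive point, which is not irreflexive.
So no modal formula (or set of formulas) defines exactly the irreflexive frames.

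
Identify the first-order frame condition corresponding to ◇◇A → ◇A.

This is frame-equivalent to □A → □□A (substitute ¬A for A and contrapose).
Suppose □A→□□A is valid. Take Rxy, Ryz and set V(A)={w : Rxw}. Then □A at x, so □□A at x, so □A at y, so A at z, i.e. Rxz.

transitivity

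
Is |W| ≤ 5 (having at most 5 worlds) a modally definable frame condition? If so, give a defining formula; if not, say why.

Modal frame validity is preserved under disjoint unions.
Any modal formula valid on each of 6 disjoint one-world frames is valid on their disjoint union (validity is preserved under disjoint unions). Each one-world frame has |W|=1≤5, but the union has |W|=6.
So no modal formula (or set of formulas) defines exactly the |W|≤5 frames.

Not definable by any modal formula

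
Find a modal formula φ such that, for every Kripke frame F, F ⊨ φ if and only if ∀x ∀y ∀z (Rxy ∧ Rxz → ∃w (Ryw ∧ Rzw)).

The condition is convergence. The .2 schema ◇□p → □◇p defines it.
Suppose ◇□p→□◇p is valid. Take Rxy, Rxz and set V(p)={w : Ryw}. Then □p at y so ◇□p at x, so □◇p at x, so ◇p at z, giving w with Rzw and Ryw.

◇□p → □◇p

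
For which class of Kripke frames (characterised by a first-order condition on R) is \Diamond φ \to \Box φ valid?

partial functionality

Suppose ◇φ→□φ is valid. Take Rxy, Rxz and set V(φ)={y}. Then ◇φ at x, so □φ at x, so φ at z, i.e. z=y.
Conversely, any frame satisfying \forall x \forall y \forall z (Rxy \wedge Rxz \to y = z) validates the schema.
Frame condition: \forall x \forall y \forall z (Rxy \wedge Rxz \to y = z).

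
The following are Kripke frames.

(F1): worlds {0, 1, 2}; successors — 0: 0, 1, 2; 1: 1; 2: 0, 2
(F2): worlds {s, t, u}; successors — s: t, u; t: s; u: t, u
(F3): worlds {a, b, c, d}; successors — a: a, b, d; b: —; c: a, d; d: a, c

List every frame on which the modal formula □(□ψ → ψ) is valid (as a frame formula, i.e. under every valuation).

The schema corresponds to shift-reflexivity: ∀x ∀y (Rxy → Ryy).
(F1): holds.
(F2): fails — Rut but not Rtt.
(F3): fails — Rcd but not Rdd.

(F1)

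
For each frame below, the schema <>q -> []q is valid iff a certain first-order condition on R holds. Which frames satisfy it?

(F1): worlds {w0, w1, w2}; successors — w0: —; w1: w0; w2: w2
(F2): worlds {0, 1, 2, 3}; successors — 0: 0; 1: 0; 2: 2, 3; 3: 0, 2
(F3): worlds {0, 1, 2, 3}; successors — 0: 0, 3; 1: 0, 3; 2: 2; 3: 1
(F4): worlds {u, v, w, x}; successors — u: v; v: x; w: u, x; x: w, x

The schema corresponds to partial functionality: forall x forall y forall z (Rxy & Rxz -> y = z).
(F1): satisfies the condition.
(F2): fails — 2 sees both 2 and 3.
(F3): fails — 0 sees both 0 and 3.
(F4): fails — w sees both u and x.

(F1)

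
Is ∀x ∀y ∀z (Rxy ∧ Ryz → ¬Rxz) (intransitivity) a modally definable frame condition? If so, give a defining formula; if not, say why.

No — not modally definable

Modal frame validity is preserved under surjective bounded morphisms.
The 7-cycle (worlds 0,1,2,3,4,5,6 with 0→1→2→3→4→5→6→0) is intransitive. Mapping every world to a single reflexive point • is a surjective bounded morphism; the reflexive point is not intransitive (R••∧R•• but R••).
So no modal formula (or set of formulas) defines exactly the intransitive frames.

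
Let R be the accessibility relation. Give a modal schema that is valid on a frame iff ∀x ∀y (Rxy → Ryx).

A defining formula is q → □◇q (the B axiom).
Suppose q→□◇q is valid. Take Rxy and set V(q)={x}. Then q at x, so □◇q at x, so ◇q at y, so some z with Ryz has q; z=x, i.e. Ryx.

q → □◇q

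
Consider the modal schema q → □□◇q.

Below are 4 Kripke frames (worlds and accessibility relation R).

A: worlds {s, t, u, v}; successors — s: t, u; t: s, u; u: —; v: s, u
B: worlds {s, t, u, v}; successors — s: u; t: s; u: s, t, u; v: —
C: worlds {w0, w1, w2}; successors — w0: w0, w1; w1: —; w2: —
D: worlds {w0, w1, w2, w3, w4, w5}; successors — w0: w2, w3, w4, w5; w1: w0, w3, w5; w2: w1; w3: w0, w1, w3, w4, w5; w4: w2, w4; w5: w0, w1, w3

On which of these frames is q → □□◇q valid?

none

This is the axiom for a generalized confluence (Geach) condition; its first-order frame correspondent is ∀x ∀z (xR²z → ∃w (x = w ∧ zRw)).
A: fails — sR²s but no w with s=w and sRw.
B: fails — sR²s but no w with s=w and sRw.
C: fails — w0R²w1 but no w with w0=w and w1Rw.
D: fails — w0R²w0 but no w with w0=w and w0Rw.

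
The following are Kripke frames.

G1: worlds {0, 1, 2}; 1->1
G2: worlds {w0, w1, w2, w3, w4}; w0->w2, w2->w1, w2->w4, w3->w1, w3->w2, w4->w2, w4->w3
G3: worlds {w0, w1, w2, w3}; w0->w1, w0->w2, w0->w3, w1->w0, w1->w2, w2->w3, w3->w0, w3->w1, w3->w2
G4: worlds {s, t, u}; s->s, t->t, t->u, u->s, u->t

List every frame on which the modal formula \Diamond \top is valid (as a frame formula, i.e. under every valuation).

G3, G4

The schema corresponds to seriality: \forall x \exists y Rxy.
G1: fails — world 0 has no successor.
G2: fails — world w1 has no successor.
G3: condition met.
G4: condition met.
Valid on: G3, G4.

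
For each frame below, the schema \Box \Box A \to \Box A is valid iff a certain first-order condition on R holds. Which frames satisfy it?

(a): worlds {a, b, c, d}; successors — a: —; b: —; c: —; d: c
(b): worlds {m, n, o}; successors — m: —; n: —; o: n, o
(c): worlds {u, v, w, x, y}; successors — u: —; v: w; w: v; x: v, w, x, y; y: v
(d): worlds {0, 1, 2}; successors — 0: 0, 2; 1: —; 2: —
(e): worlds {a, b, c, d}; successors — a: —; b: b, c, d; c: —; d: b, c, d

(b), (d), (e)

This is the axiom for density; its first-order frame correspondent is \forall x \forall y (Rxy \to \exists z (Rxz \wedge Rzy)).
(a): fails — Rdc but no z with Rdz and Rzc.
(b): ✓.
(c): fails — Rvw but no z with Rvz and Rzw.
(d): ✓.
(e): ✓.
Valid on: (b), (d), (e).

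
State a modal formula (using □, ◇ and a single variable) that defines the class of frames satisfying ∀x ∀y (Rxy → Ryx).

q → □◇q

This is symmetry; the standard corresponding axiom is B: q → □◇q.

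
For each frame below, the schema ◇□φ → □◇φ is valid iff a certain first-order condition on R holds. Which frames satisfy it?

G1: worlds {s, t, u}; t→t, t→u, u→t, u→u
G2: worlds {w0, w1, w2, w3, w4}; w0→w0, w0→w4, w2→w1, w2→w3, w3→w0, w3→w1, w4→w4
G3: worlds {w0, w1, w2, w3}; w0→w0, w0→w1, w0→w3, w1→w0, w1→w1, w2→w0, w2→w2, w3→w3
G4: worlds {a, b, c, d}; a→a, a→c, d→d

G1

This is the axiom for convergence; its first-order frame correspondent is ∀x ∀y ∀z (Rxy ∧ Rxz → ∃w (Ryw ∧ Rzw)).
G1: satisfies the condition.
G2: fails — Rw2w1 and Rw2w1 but w1 and w1 have no common successor.
G3: fails — Rw0w1 and Rw0w3 but w1 and w3 have no common successor.
G4: fails — Raa and Rac but a and c have no common successor.
Valid on: G1.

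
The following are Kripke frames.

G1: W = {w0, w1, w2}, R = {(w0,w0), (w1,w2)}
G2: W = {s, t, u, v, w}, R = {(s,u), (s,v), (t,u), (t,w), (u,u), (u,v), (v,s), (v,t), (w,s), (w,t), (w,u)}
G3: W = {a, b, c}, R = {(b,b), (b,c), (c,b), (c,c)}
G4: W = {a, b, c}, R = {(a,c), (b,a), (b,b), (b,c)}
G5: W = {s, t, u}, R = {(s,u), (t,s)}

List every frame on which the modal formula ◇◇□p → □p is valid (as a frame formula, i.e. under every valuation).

This is the axiom for a generalized confluence (Geach) condition; its first-order frame correspondent is ∀x ∀y ∀z ((xR²y ∧ xRz) → ∃w (yRw ∧ z = w)).
G1: satisfies the condition.
G2: fails — sR²t, sRv but no w* with tRw* and v=w*.
G3: satisfies the condition.
G4: fails — bR²a, bRa but no w with aRw and a=w.
G5: fails — tR²u, tRs but no w with uRw and s=w.
Valid on: G1, G3.

G1, G3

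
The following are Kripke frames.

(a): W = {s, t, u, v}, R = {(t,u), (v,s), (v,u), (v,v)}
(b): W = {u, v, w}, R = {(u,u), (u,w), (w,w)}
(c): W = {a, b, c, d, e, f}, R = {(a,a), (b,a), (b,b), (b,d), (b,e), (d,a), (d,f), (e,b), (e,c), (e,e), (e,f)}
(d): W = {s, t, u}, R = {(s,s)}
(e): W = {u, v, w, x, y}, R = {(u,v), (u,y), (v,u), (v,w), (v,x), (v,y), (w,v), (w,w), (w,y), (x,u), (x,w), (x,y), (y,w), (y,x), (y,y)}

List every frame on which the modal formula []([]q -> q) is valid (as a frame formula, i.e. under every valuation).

(b), (d)

Frame correspondent (Sahlqvist): forall x forall y (Rxy -> Ryy) — i.e. shift-reflexivity.
(a): fails — Rtu but not Ruu.
(b): ✓.
(c): fails — Rdf but not Rff.
(d): ✓.
(e): fails — Ruv but not Rvv.
Valid on: (b), (d).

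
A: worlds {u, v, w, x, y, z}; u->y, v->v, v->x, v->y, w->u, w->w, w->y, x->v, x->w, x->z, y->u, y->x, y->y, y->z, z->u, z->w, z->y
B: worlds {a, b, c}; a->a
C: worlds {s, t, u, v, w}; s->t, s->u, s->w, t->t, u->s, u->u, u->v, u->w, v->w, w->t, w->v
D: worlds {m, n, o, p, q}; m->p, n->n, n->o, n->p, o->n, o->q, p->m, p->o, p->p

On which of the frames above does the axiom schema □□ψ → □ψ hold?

Frame correspondent (Sahlqvist): ∀x ∀y (Rxy → ∃z (Rxz ∧ Rzy)) — i.e. density.
A: fails — Rxz but no t with Rxt and Rtz.
B: holds.
C: fails — Rvw but no z with Rvz and Rzw.
D: fails — Roq but no z with Roz and Rzq.
Valid on: B.

B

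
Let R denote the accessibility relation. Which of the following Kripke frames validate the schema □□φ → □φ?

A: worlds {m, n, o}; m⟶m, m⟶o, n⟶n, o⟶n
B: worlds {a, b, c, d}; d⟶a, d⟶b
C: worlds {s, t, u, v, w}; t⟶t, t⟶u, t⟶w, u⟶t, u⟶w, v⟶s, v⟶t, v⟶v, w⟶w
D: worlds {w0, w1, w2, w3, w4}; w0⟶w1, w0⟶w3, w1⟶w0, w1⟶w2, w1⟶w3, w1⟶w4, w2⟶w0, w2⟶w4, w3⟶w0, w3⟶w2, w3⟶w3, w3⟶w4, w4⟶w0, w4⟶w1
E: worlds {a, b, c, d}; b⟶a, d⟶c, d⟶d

A, C

The schema corresponds to density: ∀x ∀y (Rxy → ∃z (Rxz ∧ Rzy)).
A: ✓.
B: fails — Rdb but no z with Rdz and Rzb.
C: ✓.
D: fails — Rw2w4 but no z with Rw2z and Rzw4.
E: fails — Rba but no z with Rbz and Rza.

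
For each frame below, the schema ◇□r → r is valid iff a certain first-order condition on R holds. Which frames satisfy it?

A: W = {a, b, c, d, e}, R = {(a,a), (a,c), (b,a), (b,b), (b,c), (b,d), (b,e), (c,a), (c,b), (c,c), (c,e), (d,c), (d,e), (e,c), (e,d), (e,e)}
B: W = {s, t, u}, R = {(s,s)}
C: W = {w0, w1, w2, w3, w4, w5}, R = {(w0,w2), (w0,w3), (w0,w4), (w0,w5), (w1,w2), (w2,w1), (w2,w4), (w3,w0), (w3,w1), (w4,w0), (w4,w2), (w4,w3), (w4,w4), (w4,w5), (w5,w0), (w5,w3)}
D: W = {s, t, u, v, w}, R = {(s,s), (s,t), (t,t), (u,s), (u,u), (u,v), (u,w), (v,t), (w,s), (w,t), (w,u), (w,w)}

B

Frame correspondent (Sahlqvist): ∀x ∀y (Rxy → Ryx) — i.e. symmetry.
A: fails — Rdc but not Rcd.
B: ✓.
C: fails — Rw3w1 but not Rw1w3.
D: fails — Ruv but not Rvu.
Valid on: B.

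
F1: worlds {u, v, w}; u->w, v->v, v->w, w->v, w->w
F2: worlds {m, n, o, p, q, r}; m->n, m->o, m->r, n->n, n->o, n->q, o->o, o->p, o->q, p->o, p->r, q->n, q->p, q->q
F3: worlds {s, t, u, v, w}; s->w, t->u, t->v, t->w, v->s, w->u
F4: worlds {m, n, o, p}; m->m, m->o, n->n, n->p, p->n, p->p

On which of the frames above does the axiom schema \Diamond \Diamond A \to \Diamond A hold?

Frame correspondent (Sahlqvist): \forall x \forall y \forall z (Rxy \wedge Ryz \to Rxz) — i.e. transitivity.
F1: fails — Ruw and Rwv but not Ruv.
F2: fails — Rop and Rpr but not Ror.
F3: fails — Rtv and Rvs but not Rts.
F4: condition met.

F4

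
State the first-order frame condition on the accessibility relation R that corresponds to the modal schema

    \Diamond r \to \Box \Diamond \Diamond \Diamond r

This is a Sahlqvist (Geach-type) schema ◇^1□^0r → □^1◇^3r.
First-order correspondent: \forall x \forall y \forall z ((xRy \wedge xRz) \to \exists w (y = w \wedge z R^3 w)).

\forall x \forall y \forall z ((xRy \wedge xRz) \to \exists w (y = w \wedge z R^3 w))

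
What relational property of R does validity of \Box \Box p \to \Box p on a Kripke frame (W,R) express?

This schema is the C4 axiom.
Its frame correspondent is density — \forall x \forall y (Rxy \to \exists z (Rxz \wedge Rzy)).

density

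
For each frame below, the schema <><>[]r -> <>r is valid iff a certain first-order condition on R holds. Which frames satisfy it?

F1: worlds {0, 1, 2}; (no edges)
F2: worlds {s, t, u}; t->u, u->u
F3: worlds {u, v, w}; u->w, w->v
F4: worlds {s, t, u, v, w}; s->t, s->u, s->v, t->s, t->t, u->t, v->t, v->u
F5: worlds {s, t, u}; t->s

This is the axiom for a generalized confluence (Geach) condition; its first-order frame correspondent is forall x forall y (x R^2 y -> exists w (yRw & xRw)).
F1: holds.
F2: holds.
F3: fails — uR²v but no t with vRt and uRt.
F4: holds.
F5: holds.

F1, F2, F4, F5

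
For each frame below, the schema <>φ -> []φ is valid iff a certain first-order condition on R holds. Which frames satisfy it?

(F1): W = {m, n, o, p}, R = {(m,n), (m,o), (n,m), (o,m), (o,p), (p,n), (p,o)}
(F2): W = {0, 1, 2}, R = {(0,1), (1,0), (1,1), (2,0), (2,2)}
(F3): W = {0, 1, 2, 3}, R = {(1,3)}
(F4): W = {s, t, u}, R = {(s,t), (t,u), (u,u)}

Frame correspondent (Sahlqvist): forall x forall y forall z (Rxy & Rxz -> y = z) — i.e. partial functionality.
(F1): fails — m sees both n and o.
(F2): fails — 1 sees both 0 and 1.
(F3): condition met.
(F4): condition met.

(F3), (F4)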